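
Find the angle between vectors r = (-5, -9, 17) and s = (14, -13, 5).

r·s = (-5)·14 + (-9)·(-13) + 17·5 = -70 + 117 + 85 = 132
|r| = √((-5)² + (-9)² + 17²) = √395 ≈ 19.87
|s| = √(14² + (-13)² + 5²) = √390 ≈ 19.75
cos θ = (r·s)/(|r||s|) = 132/(19.87·19.75) ≈ 0.3363
θ = arccos(0.3363) ≈ 70.35°

70.35°


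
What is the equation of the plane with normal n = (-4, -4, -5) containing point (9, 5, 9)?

The plane through P with normal n = (a, b, c) satisfies n·(r - P) = 0,
i.e. ax + by + cz = a·x₀ + b·y₀ + c·z₀.
d = (-4)·9 + (-4)·5 + (-5)·9
  = -36 - 20 - 45
  = -101
Equation: -4x - 4y - 5z = -101

-4x - 4y - 5z = -101


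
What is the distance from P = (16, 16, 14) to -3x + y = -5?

distance = |a·x₀ + b·y₀ + c·z₀ - d| / √(a² + b² + c²)
  = |(-3)·16 + 1·16 + 0·14 - (-5)| / √((-3)² + 1² + 0²)
  = |-48 + 16 + 0 + 5| / √(9 + 1 + 0)
  = |-27| / √10
  = 27 / 3.162
  ≈ 8.538

8.538


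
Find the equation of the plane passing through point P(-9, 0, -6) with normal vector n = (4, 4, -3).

The plane through P with normal n = (a, b, c) satisfies n·(r - P) = 0,
i.e. ax + by + cz = a·x₀ + b·y₀ + c·z₀.
d = 4·(-9) + 4·0 + (-3)·(-6)
  = -36 + 0 + 18
  = -18
Equation: 4x + 4y - 3z = -18

4x + 4y - 3z = -18


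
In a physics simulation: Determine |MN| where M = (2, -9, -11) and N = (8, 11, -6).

d = √[(x₂-x₁)² + (y₂-y₁)² + (z₂-z₁)²]
  = √[6² + 20² + 5²]
  = √[36 + 400 + 25]
  = √461
  ≈ 21.47

21.47


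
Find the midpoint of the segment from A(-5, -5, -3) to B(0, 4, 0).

M = ((x₁+x₂)/2, (y₁+y₂)/2, (z₁+z₂)/2)
  = ((-5 + 0)/2, (-5 + 4)/2, (-3 + 0)/2)
  = (-5/2, -1/2, -3/2)
  = (-2.5, -0.5, -1.5)

(-2.5, -0.5, -1.5)


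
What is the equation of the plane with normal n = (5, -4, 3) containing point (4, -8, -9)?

The plane through P with normal n = (a, b, c) satisfies n·(r - P) = 0,
i.e. ax + by + cz = a·x₀ + b·y₀ + c·z₀.
d = 5·4 + (-4)·(-8) + 3·(-9)
  = 20 + 32 - 27
  = 25
Equation: 5x - 4y + 3z = 25

5x - 4y + 3z = 25


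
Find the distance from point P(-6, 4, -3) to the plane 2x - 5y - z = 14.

distance = |a·x₀ + b·y₀ + c·z₀ - d| / √(a² + b² + c²)
  = |2·(-6) + (-5)·4 + (-1)·(-3) - 14| / √(2² + (-5)² + (-1)²)
  = |-12 - 20 + 3 - 14| / √(4 + 25 + 1)
  = |-43| / √30
  = 43 / 5.477
  ≈ 7.851

7.851


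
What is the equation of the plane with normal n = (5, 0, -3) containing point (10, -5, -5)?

The plane through P with normal n = (a, b, c) satisfies n·(r - P) = 0,
i.e. ax + by + cz = a·x₀ + b·y₀ + c·z₀.
d = 5·10 + 0·(-5) + (-3)·(-5)
  = 50 + 0 + 15
  = 65
Equation: 5x - 3z = 65

5x - 3z = 65


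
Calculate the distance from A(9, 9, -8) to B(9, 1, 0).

d = √[(x₂-x₁)² + (y₂-y₁)² + (z₂-z₁)²]
  = √[0² + (-8)² + 8²]
  = √[0 + 64 + 64]
  = √128
  ≈ 11.31

11.31


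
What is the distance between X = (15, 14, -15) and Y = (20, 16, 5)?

d = √[(x₂-x₁)² + (y₂-y₁)² + (z₂-z₁)²]
  = √[5² + 2² + 20²]
  = √[25 + 4 + 400]
  = √429
  ≈ 20.71

20.71


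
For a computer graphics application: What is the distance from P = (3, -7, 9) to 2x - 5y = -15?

distance = |a·x₀ + b·y₀ + c·z₀ - d| / √(a² + b² + c²)
  = |2·3 + (-5)·(-7) + 0·9 - (-15)| / √(2² + (-5)² + 0²)
  = |6 + 35 + 0 + 15| / √(4 + 25 + 0)
  = |56| / √29
  = 56 / 5.385
  ≈ 10.4

10.4


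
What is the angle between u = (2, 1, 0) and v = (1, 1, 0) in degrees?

u·v = 2·1 + 1·1 + 0·0 = 2 + 1 + 0 = 3
|u| = √(2² + 1² + 0²) = √5 ≈ 2.236
|v| = √(1² + 1² + 0²) = √2 ≈ 1.414
cos θ = (u·v)/(|u||v|) = 3/(2.236·1.414) ≈ 0.9487
θ = arccos(0.9487) ≈ 18.43°

18.43°


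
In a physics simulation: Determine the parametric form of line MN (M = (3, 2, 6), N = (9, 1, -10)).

Direction vector d = N - M = (9 - 3, 1 - 2, -10 - 6) = (6, -1, -16)
Parametric form r = M + t·d:
x = 3 + 6t, y = 2 - t, z = 6 - 16t

x = 3 + 6t, y = 2 - t, z = 6 - 16t


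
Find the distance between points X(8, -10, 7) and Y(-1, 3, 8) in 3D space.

d = √[(x₂-x₁)² + (y₂-y₁)² + (z₂-z₁)²]
  = √[(-9)² + 13² + 1²]
  = √[81 + 169 + 1]
  = √251
  ≈ 15.84

15.84


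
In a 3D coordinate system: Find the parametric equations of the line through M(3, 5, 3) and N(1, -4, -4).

Direction vector d = N - M = (1 - 3, -4 - 5, -4 - 3) = (-2, -9, -7)
Parametric form r = M + t·d:
x = 3 - 2t, y = 5 - 9t, z = 3 - 7t

x = 3 - 2t, y = 5 - 9t, z = 3 - 7t


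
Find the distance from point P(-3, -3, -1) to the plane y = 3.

distance = |a·x₀ + b·y₀ + c·z₀ - d| / √(a² + b² + c²)
  = |0·(-3) + 1·(-3) + 0·(-1) - 3| / √(0² + 1² + 0²)
  = |0 - 3 + 0 - 3| / √(0 + 1 + 0)
  = |-6| / √1
  = 6 / 1
  ≈ 6

6


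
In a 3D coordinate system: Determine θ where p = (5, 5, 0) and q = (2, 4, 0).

p·q = 5·2 + 5·4 + 0·0 = 10 + 20 + 0 = 30
|p| = √(5² + 5² + 0²) = √50 ≈ 7.071
|q| = √(2² + 4² + 0²) = √20 ≈ 4.472
cos θ = (p·q)/(|p||q|) = 30/(7.071·4.472) ≈ 0.9487
θ = arccos(0.9487) ≈ 18.43°

18.43°


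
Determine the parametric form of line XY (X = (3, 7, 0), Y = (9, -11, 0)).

Direction vector d = Y - X = (9 - 3, -11 - 7, 0 + 0) = (6, -18, 0)
Parametric form r = X + t·d:
x = 3 + 6t, y = 7 - 18t, z = 0

x = 3 + 6t, y = 7 - 18t, z = 0


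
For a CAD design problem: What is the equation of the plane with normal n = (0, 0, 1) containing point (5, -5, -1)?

The plane through P with normal n = (a, b, c) satisfies n·(r - P) = 0,
i.e. ax + by + cz = a·x₀ + b·y₀ + c·z₀.
d = 0·5 + 0·(-5) + 1·(-1)
  = 0 + 0 - 1
  = -1
Equation: z = -1

z = -1


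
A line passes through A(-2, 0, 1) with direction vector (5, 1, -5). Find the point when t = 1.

P(t) = A + t·d
  = (-2 + 5·1, 0 + 1·1, 1 + (-5)·1)
  = (-2 + 5, 0 + 1, 1 - 5)
  = (3, 1, -4)

(3, 1, -4)


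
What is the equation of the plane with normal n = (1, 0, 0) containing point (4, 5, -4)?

The plane through P with normal n = (a, b, c) satisfies n·(r - P) = 0,
i.e. ax + by + cz = a·x₀ + b·y₀ + c·z₀.
d = 1·4 + 0·5 + 0·(-4)
  = 4 + 0 + 0
  = 4
Equation: x = 4

x = 4


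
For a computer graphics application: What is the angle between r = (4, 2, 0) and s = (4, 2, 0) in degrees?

r·s = 4·4 + 2·2 + 0·0 = 16 + 4 + 0 = 20
|r| = √(4² + 2² + 0²) = √20 ≈ 4.472
|s| = √(4² + 2² + 0²) = √20 ≈ 4.472
cos θ = (r·s)/(|r||s|) = 20/(4.472·4.472) ≈ 1
θ = arccos(1) ≈ 0°

0°


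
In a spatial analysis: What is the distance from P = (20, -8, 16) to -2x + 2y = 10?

distance = |a·x₀ + b·y₀ + c·z₀ - d| / √(a² + b² + c²)
  = |(-2)·20 + 2·(-8) + 0·16 - 10| / √((-2)² + 2² + 0²)
  = |-40 - 16 + 0 - 10| / √(4 + 4 + 0)
  = |-66| / √8
  = 66 / 2.828
  ≈ 23.33

23.33


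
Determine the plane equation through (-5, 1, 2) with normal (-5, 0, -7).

The plane through P with normal n = (a, b, c) satisfies n·(r - P) = 0,
i.e. ax + by + cz = a·x₀ + b·y₀ + c·z₀.
d = (-5)·(-5) + 0·1 + (-7)·2
  = 25 + 0 - 14
  = 11
Equation: -5x - 7z = 11

-5x - 7z = 11


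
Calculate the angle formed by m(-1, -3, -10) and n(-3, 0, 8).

m·n = (-1)·(-3) + (-3)·0 + (-10)·8 = 3 + 0 - 80 = -77
|m| = √((-1)² + (-3)² + (-10)²) = √110 ≈ 10.49
|n| = √((-3)² + 0² + 8²) = √73 ≈ 8.544
cos θ = (m·n)/(|m||n|) = -77/(10.49·8.544) ≈ -0.8593
θ = arccos(-0.8593) ≈ 149.2°

149.2°


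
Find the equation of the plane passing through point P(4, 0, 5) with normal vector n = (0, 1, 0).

The plane through P with normal n = (a, b, c) satisfies n·(r - P) = 0,
i.e. ax + by + cz = a·x₀ + b·y₀ + c·z₀.
d = 0·4 + 1·0 + 0·5
  = 0 + 0 + 0
  = 0
Equation: y = 0

y = 0


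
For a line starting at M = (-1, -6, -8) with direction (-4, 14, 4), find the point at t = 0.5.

P(t) = M + t·d
  = (-1 + (-4)·0.5, -6 + 14·0.5, -8 + 4·0.5)
  = (-1 - 2, -6 + 7, -8 + 2)
  = (-3, 1, -6)

(-3, 1, -6)


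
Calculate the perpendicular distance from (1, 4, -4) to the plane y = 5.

distance = |a·x₀ + b·y₀ + c·z₀ - d| / √(a² + b² + c²)
  = |0·1 + 1·4 + 0·(-4) - 5| / √(0² + 1² + 0²)
  = |0 + 4 + 0 - 5| / √(0 + 1 + 0)
  = |-1| / √1
  = 1 / 1
  ≈ 1

1


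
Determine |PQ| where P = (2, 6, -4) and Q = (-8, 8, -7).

d = √[(x₂-x₁)² + (y₂-y₁)² + (z₂-z₁)²]
  = √[(-10)² + 2² + (-3)²]
  = √[100 + 4 + 9]
  = √113
  ≈ 10.63

10.63


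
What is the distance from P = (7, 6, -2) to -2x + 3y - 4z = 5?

distance = |a·x₀ + b·y₀ + c·z₀ - d| / √(a² + b² + c²)
  = |(-2)·7 + 3·6 + (-4)·(-2) - 5| / √((-2)² + 3² + (-4)²)
  = |-14 + 18 + 8 - 5| / √(4 + 9 + 16)
  = |7| / √29
  = 7 / 5.385
  ≈ 1.3

1.3


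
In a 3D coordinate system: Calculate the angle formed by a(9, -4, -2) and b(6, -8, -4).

a·b = 9·6 + (-4)·(-8) + (-2)·(-4) = 54 + 32 + 8 = 94
|a| = √(9² + (-4)² + (-2)²) = √101 ≈ 10.05
|b| = √(6² + (-8)² + (-4)²) = √116 ≈ 10.77
cos θ = (a·b)/(|a||b|) = 94/(10.05·10.77) ≈ 0.8684
θ = arccos(0.8684) ≈ 29.72°

29.72°


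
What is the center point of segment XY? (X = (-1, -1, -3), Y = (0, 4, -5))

M = ((x₁+x₂)/2, (y₁+y₂)/2, (z₁+z₂)/2)
  = ((-1 + 0)/2, (-1 + 4)/2, (-3 - 5)/2)
  = (-1/2, 3/2, -8/2)
  = (-0.5, 1.5, -4)

(-0.5, 1.5, -4)


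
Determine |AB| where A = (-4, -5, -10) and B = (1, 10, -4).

d = √[(x₂-x₁)² + (y₂-y₁)² + (z₂-z₁)²]
  = √[5² + 15² + 6²]
  = √[25 + 225 + 36]
  = √286
  ≈ 16.91

16.91


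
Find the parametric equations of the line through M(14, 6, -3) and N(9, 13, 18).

Direction vector d = N - M = (9 - 14, 13 - 6, 18 + 3) = (-5, 7, 21)
Parametric form r = M + t·d:
x = 14 - 5t, y = 6 + 7t, z = -3 + 21t

x = 14 - 5t, y = 6 + 7t, z = -3 + 21t


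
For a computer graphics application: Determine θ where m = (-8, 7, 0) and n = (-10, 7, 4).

m·n = (-8)·(-10) + 7·7 + 0·4 = 80 + 49 + 0 = 129
|m| = √((-8)² + 7² + 0²) = √113 ≈ 10.63
|n| = √((-10)² + 7² + 4²) = √165 ≈ 12.85
cos θ = (m·n)/(|m||n|) = 129/(10.63·12.85) ≈ 0.9447
θ = arccos(0.9447) ≈ 19.14°

19.14°


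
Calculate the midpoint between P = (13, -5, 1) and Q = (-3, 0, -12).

M = ((x₁+x₂)/2, (y₁+y₂)/2, (z₁+z₂)/2)
  = ((13 - 3)/2, (-5 + 0)/2, (1 - 12)/2)
  = (10/2, -5/2, -11/2)
  = (5, -2.5, -5.5)

(5, -2.5, -5.5)


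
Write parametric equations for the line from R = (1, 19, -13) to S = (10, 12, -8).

Direction vector d = S - R = (10 - 1, 12 - 19, -8 + 13) = (9, -7, 5)
Parametric form r = R + t·d:
x = 1 + 9t, y = 19 - 7t, z = -13 + 5t

x = 1 + 9t, y = 19 - 7t, z = -13 + 5t


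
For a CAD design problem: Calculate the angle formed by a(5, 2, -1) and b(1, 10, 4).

a·b = 5·1 + 2·10 + (-1)·4 = 5 + 20 - 4 = 21
|a| = √(5² + 2² + (-1)²) = √30 ≈ 5.477
|b| = √(1² + 10² + 4²) = √117 ≈ 10.82
cos θ = (a·b)/(|a||b|) = 21/(5.477·10.82) ≈ 0.3545
θ = arccos(0.3545) ≈ 69.24°

69.24°


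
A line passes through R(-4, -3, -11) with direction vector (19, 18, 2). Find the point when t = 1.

P(t) = R + t·d
  = (-4 + 19·1, -3 + 18·1, -11 + 2·1)
  = (-4 + 19, -3 + 18, -11 + 2)
  = (15, 15, -9)

(15, 15, -9)


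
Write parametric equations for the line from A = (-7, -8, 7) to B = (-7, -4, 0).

Direction vector d = B - A = (-7 + 7, -4 + 8, 0 - 7) = (0, 4, -7)
Parametric form r = A + t·d:
x = -7, y = -8 + 4t, z = 7 - 7t

x = -7, y = -8 + 4t, z = 7 - 7t


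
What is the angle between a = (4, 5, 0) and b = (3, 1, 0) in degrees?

a·b = 4·3 + 5·1 + 0·0 = 12 + 5 + 0 = 17
|a| = √(4² + 5² + 0²) = √41 ≈ 6.403
|b| = √(3² + 1² + 0²) = √10 ≈ 3.162
cos θ = (a·b)/(|a||b|) = 17/(6.403·3.162) ≈ 0.8396
θ = arccos(0.8396) ≈ 32.91°

32.91°


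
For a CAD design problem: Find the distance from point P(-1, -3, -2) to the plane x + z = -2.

distance = |a·x₀ + b·y₀ + c·z₀ - d| / √(a² + b² + c²)
  = |1·(-1) + 0·(-3) + 1·(-2) - (-2)| / √(1² + 0² + 1²)
  = |-1 + 0 - 2 + 2| / √(1 + 0 + 1)
  = |-1| / √2
  = 1 / 1.414
  ≈ 0.7071

0.7071


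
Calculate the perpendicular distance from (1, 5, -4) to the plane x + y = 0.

distance = |a·x₀ + b·y₀ + c·z₀ - d| / √(a² + b² + c²)
  = |1·1 + 1·5 + 0·(-4) - 0| / √(1² + 1² + 0²)
  = |1 + 5 + 0 + 0| / √(1 + 1 + 0)
  = |6| / √2
  = 6 / 1.414
  ≈ 4.243

4.243


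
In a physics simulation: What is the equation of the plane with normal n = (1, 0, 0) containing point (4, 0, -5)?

The plane through P with normal n = (a, b, c) satisfies n·(r - P) = 0,
i.e. ax + by + cz = a·x₀ + b·y₀ + c·z₀.
d = 1·4 + 0·0 + 0·(-5)
  = 4 + 0 + 0
  = 4
Equation: x = 4

x = 4


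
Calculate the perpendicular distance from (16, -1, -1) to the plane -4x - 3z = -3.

distance = |a·x₀ + b·y₀ + c·z₀ - d| / √(a² + b² + c²)
  = |(-4)·16 + 0·(-1) + (-3)·(-1) - (-3)| / √((-4)² + 0² + (-3)²)
  = |-64 + 0 + 3 + 3| / √(16 + 0 + 9)
  = |-58| / √25
  = 58 / 5
  ≈ 11.6

11.6


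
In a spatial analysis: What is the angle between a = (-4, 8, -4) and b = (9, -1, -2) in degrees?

a·b = (-4)·9 + 8·(-1) + (-4)·(-2) = -36 - 8 + 8 = -36
|a| = √((-4)² + 8² + (-4)²) = √96 ≈ 9.798
|b| = √(9² + (-1)² + (-2)²) = √86 ≈ 9.274
cos θ = (a·b)/(|a||b|) = -36/(9.798·9.274) ≈ -0.3962
θ = arccos(-0.3962) ≈ 113.3°

113.3°


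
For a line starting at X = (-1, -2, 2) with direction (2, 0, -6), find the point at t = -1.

P(t) = X + t·d
  = (-1 + 2·(-1), -2 + 0·(-1), 2 + (-6)·(-1))
  = (-1 - 2, -2 + 0, 2 + 6)
  = (-3, -2, 8)

(-3, -2, 8)


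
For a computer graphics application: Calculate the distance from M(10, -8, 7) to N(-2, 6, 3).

d = √[(x₂-x₁)² + (y₂-y₁)² + (z₂-z₁)²]
  = √[(-12)² + 14² + (-4)²]
  = √[144 + 196 + 16]
  = √356
  ≈ 18.87

18.87


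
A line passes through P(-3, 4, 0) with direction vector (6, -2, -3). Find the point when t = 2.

P(t) = P + t·d
  = (-3 + 6·2, 4 + (-2)·2, 0 + (-3)·2)
  = (-3 + 12, 4 - 4, 0 - 6)
  = (9, 0, -6)

(9, 0, -6)


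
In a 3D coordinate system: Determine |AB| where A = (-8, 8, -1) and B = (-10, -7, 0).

d = √[(x₂-x₁)² + (y₂-y₁)² + (z₂-z₁)²]
  = √[(-2)² + (-15)² + 1²]
  = √[4 + 225 + 1]
  = √230
  ≈ 15.17

15.17


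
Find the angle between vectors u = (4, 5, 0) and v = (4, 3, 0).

u·v = 4·4 + 5·3 + 0·0 = 16 + 15 + 0 = 31
|u| = √(4² + 5² + 0²) = √41 ≈ 6.403
|v| = √(4² + 3² + 0²) = √25 ≈ 5
cos θ = (u·v)/(|u||v|) = 31/(6.403·5) ≈ 0.9683
θ = arccos(0.9683) ≈ 14.47°

14.47°


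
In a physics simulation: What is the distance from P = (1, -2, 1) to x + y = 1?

distance = |a·x₀ + b·y₀ + c·z₀ - d| / √(a² + b² + c²)
  = |1·1 + 1·(-2) + 0·1 - 1| / √(1² + 1² + 0²)
  = |1 - 2 + 0 - 1| / √(1 + 1 + 0)
  = |-2| / √2
  = 2 / 1.414
  ≈ 1.414

1.414


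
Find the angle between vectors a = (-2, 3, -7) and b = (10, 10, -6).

a·b = (-2)·10 + 3·10 + (-7)·(-6) = -20 + 30 + 42 = 52
|a| = √((-2)² + 3² + (-7)²) = √62 ≈ 7.874
|b| = √(10² + 10² + (-6)²) = √236 ≈ 15.36
cos θ = (a·b)/(|a||b|) = 52/(7.874·15.36) ≈ 0.4299
θ = arccos(0.4299) ≈ 64.54°

64.54°


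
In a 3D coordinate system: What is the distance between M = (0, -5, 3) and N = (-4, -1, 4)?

d = √[(x₂-x₁)² + (y₂-y₁)² + (z₂-z₁)²]
  = √[(-4)² + 4² + 1²]
  = √[16 + 16 + 1]
  = √33
  ≈ 5.745

5.745


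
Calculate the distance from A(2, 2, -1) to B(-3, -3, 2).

d = √[(x₂-x₁)² + (y₂-y₁)² + (z₂-z₁)²]
  = √[(-5)² + (-5)² + 3²]
  = √[25 + 25 + 9]
  = √59
  ≈ 7.681

7.681


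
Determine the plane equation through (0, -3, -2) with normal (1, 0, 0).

The plane through P with normal n = (a, b, c) satisfies n·(r - P) = 0,
i.e. ax + by + cz = a·x₀ + b·y₀ + c·z₀.
d = 1·0 + 0·(-3) + 0·(-2)
  = 0 + 0 + 0
  = 0
Equation: x = 0

x = 0


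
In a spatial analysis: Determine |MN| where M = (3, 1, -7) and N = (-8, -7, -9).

d = √[(x₂-x₁)² + (y₂-y₁)² + (z₂-z₁)²]
  = √[(-11)² + (-8)² + (-2)²]
  = √[121 + 64 + 4]
  = √189
  ≈ 13.75

13.75


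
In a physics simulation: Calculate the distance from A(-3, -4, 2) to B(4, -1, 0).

d = √[(x₂-x₁)² + (y₂-y₁)² + (z₂-z₁)²]
  = √[7² + 3² + (-2)²]
  = √[49 + 9 + 4]
  = √62
  ≈ 7.874

7.874


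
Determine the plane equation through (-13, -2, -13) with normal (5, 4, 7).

The plane through P with normal n = (a, b, c) satisfies n·(r - P) = 0,
i.e. ax + by + cz = a·x₀ + b·y₀ + c·z₀.
d = 5·(-13) + 4·(-2) + 7·(-13)
  = -65 - 8 - 91
  = -164
Equation: 5x + 4y + 7z = -164

5x + 4y + 7z = -164


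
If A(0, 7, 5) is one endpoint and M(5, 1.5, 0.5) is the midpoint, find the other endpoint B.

B = 2M - A
  = (2·5 - 0, 2·1.5 - 7, 2·0.5 - 5)
  = (10 + 0, 3 - 7, 1 - 5)
  = (10, -4, -4)

(10, -4, -4)


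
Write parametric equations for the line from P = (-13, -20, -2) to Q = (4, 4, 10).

Direction vector d = Q - P = (4 + 13, 4 + 20, 10 + 2) = (17, 24, 12)
Parametric form r = P + t·d:
x = -13 + 17t, y = -20 + 24t, z = -2 + 12t

x = -13 + 17t, y = -20 + 24t, z = -2 + 12t


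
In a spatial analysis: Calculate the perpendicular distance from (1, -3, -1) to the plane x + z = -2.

distance = |a·x₀ + b·y₀ + c·z₀ - d| / √(a² + b² + c²)
  = |1·1 + 0·(-3) + 1·(-1) - (-2)| / √(1² + 0² + 1²)
  = |1 + 0 - 1 + 2| / √(1 + 0 + 1)
  = |2| / √2
  = 2 / 1.414
  ≈ 1.414

1.414


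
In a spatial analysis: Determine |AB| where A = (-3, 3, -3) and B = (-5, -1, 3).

d = √[(x₂-x₁)² + (y₂-y₁)² + (z₂-z₁)²]
  = √[(-2)² + (-4)² + 6²]
  = √[4 + 16 + 36]
  = √56
  ≈ 7.483

7.483


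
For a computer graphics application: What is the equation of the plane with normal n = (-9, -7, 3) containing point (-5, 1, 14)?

The plane through P with normal n = (a, b, c) satisfies n·(r - P) = 0,
i.e. ax + by + cz = a·x₀ + b·y₀ + c·z₀.
d = (-9)·(-5) + (-7)·1 + 3·14
  = 45 - 7 + 42
  = 80
Equation: -9x - 7y + 3z = 80

-9x - 7y + 3z = 80


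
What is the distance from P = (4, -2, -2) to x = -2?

distance = |a·x₀ + b·y₀ + c·z₀ - d| / √(a² + b² + c²)
  = |1·4 + 0·(-2) + 0·(-2) - (-2)| / √(1² + 0² + 0²)
  = |4 + 0 + 0 + 2| / √(1 + 0 + 0)
  = |6| / √1
  = 6 / 1
  ≈ 6

6


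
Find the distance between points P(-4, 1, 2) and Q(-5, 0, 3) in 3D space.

d = √[(x₂-x₁)² + (y₂-y₁)² + (z₂-z₁)²]
  = √[(-1)² + (-1)² + 1²]
  = √[1 + 1 + 1]
  = √3
  ≈ 1.732

1.732


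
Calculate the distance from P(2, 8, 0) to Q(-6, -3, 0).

d = √[(x₂-x₁)² + (y₂-y₁)² + (z₂-z₁)²]
  = √[(-8)² + (-11)² + 0²]
  = √[64 + 121 + 0]
  = √185
  ≈ 13.6

13.6


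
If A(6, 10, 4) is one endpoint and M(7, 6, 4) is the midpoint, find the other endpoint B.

B = 2M - A
  = (2·7 - 6, 2·6 - 10, 2·4 - 4)
  = (14 - 6, 12 - 10, 8 - 4)
  = (8, 2, 4)

(8, 2, 4)


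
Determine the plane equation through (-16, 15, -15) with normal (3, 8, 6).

The plane through P with normal n = (a, b, c) satisfies n·(r - P) = 0,
i.e. ax + by + cz = a·x₀ + b·y₀ + c·z₀.
d = 3·(-16) + 8·15 + 6·(-15)
  = -48 + 120 - 90
  = -18
Equation: 3x + 8y + 6z = -18

3x + 8y + 6z = -18


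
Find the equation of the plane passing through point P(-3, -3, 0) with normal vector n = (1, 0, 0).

The plane through P with normal n = (a, b, c) satisfies n·(r - P) = 0,
i.e. ax + by + cz = a·x₀ + b·y₀ + c·z₀.
d = 1·(-3) + 0·(-3) + 0·0
  = -3 + 0 + 0
  = -3
Equation: x = -3

x = -3


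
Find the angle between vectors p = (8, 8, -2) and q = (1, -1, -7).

p·q = 8·1 + 8·(-1) + (-2)·(-7) = 8 - 8 + 14 = 14
|p| = √(8² + 8² + (-2)²) = √132 ≈ 11.49
|q| = √(1² + (-1)² + (-7)²) = √51 ≈ 7.141
cos θ = (p·q)/(|p||q|) = 14/(11.49·7.141) ≈ 0.1706
θ = arccos(0.1706) ≈ 80.18°

80.18°


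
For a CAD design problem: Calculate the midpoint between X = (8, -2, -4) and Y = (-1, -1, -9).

M = ((x₁+x₂)/2, (y₁+y₂)/2, (z₁+z₂)/2)
  = ((8 - 1)/2, (-2 - 1)/2, (-4 - 9)/2)
  = (7/2, -3/2, -13/2)
  = (3.5, -1.5, -6.5)

(3.5, -1.5, -6.5)


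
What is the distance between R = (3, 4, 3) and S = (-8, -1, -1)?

d = √[(x₂-x₁)² + (y₂-y₁)² + (z₂-z₁)²]
  = √[(-11)² + (-5)² + (-4)²]
  = √[121 + 25 + 16]
  = √162
  ≈ 12.73

12.73


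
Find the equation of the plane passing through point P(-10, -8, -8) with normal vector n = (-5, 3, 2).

The plane through P with normal n = (a, b, c) satisfies n·(r - P) = 0,
i.e. ax + by + cz = a·x₀ + b·y₀ + c·z₀.
d = (-5)·(-10) + 3·(-8) + 2·(-8)
  = 50 - 24 - 16
  = 10
Equation: -5x + 3y + 2z = 10

-5x + 3y + 2z = 10


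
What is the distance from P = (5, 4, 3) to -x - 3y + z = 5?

distance = |a·x₀ + b·y₀ + c·z₀ - d| / √(a² + b² + c²)
  = |(-1)·5 + (-3)·4 + 1·3 - 5| / √((-1)² + (-3)² + 1²)
  = |-5 - 12 + 3 - 5| / √(1 + 9 + 1)
  = |-19| / √11
  = 19 / 3.317
  ≈ 5.729

5.729


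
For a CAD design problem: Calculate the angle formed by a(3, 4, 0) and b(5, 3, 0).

a·b = 3·5 + 4·3 + 0·0 = 15 + 12 + 0 = 27
|a| = √(3² + 4² + 0²) = √25 ≈ 5
|b| = √(5² + 3² + 0²) = √34 ≈ 5.831
cos θ = (a·b)/(|a||b|) = 27/(5·5.831) ≈ 0.9261
θ = arccos(0.9261) ≈ 22.17°

22.17°


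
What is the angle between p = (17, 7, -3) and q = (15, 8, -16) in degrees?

p·q = 17·15 + 7·8 + (-3)·(-16) = 255 + 56 + 48 = 359
|p| = √(17² + 7² + (-3)²) = √347 ≈ 18.63
|q| = √(15² + 8² + (-16)²) = √545 ≈ 23.35
cos θ = (p·q)/(|p||q|) = 359/(18.63·23.35) ≈ 0.8255
θ = arccos(0.8255) ≈ 34.36°

34.36°


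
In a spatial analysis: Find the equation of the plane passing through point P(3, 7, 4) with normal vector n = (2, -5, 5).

The plane through P with normal n = (a, b, c) satisfies n·(r - P) = 0,
i.e. ax + by + cz = a·x₀ + b·y₀ + c·z₀.
d = 2·3 + (-5)·7 + 5·4
  = 6 - 35 + 20
  = -9
Equation: 2x - 5y + 5z = -9

2x - 5y + 5z = -9


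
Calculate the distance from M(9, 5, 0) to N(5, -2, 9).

d = √[(x₂-x₁)² + (y₂-y₁)² + (z₂-z₁)²]
  = √[(-4)² + (-7)² + 9²]
  = √[16 + 49 + 81]
  = √146
  ≈ 12.08

12.08


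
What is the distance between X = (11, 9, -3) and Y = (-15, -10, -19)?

d = √[(x₂-x₁)² + (y₂-y₁)² + (z₂-z₁)²]
  = √[(-26)² + (-19)² + (-16)²]
  = √[676 + 361 + 256]
  = √1293
  ≈ 35.96

35.96


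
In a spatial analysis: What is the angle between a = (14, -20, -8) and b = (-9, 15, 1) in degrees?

a·b = 14·(-9) + (-20)·15 + (-8)·1 = -126 - 300 - 8 = -434
|a| = √(14² + (-20)² + (-8)²) = √660 ≈ 25.69
|b| = √((-9)² + 15² + 1²) = √307 ≈ 17.52
cos θ = (a·b)/(|a||b|) = -434/(25.69·17.52) ≈ -0.9642
θ = arccos(-0.9642) ≈ 164.6°

164.6°


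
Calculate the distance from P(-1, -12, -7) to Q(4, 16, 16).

d = √[(x₂-x₁)² + (y₂-y₁)² + (z₂-z₁)²]
  = √[5² + 28² + 23²]
  = √[25 + 784 + 529]
  = √1338
  ≈ 36.58

36.58


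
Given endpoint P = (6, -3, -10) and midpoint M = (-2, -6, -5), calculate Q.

Q = 2M - P
  = (2·(-2) - 6, 2·(-6) - (-3), 2·(-5) - (-10))
  = (-4 - 6, -12 + 3, -10 + 10)
  = (-10, -9, 0)

(-10, -9, 0)


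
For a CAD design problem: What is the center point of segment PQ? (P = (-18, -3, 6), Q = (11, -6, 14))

M = ((x₁+x₂)/2, (y₁+y₂)/2, (z₁+z₂)/2)
  = ((-18 + 11)/2, (-3 - 6)/2, (6 + 14)/2)
  = (-7/2, -9/2, 20/2)
  = (-3.5, -4.5, 10)

(-3.5, -4.5, 10)


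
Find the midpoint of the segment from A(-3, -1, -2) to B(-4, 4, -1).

M = ((x₁+x₂)/2, (y₁+y₂)/2, (z₁+z₂)/2)
  = ((-3 - 4)/2, (-1 + 4)/2, (-2 - 1)/2)
  = (-7/2, 3/2, -3/2)
  = (-3.5, 1.5, -1.5)

(-3.5, 1.5, -1.5)


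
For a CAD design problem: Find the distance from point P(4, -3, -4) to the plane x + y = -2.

distance = |a·x₀ + b·y₀ + c·z₀ - d| / √(a² + b² + c²)
  = |1·4 + 1·(-3) + 0·(-4) - (-2)| / √(1² + 1² + 0²)
  = |4 - 3 + 0 + 2| / √(1 + 1 + 0)
  = |3| / √2
  = 3 / 1.414
  ≈ 2.121

2.121


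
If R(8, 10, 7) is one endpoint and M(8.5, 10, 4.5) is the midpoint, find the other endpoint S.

S = 2M - R
  = (2·8.5 - 8, 2·10 - 10, 2·4.5 - 7)
  = (17 - 8, 20 - 10, 9 - 7)
  = (9, 10, 2)

(9, 10, 2)


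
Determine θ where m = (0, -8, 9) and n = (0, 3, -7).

m·n = 0·0 + (-8)·3 + 9·(-7) = 0 - 24 - 63 = -87
|m| = √(0² + (-8)² + 9²) = √145 ≈ 12.04
|n| = √(0² + 3² + (-7)²) = √58 ≈ 7.616
cos θ = (m·n)/(|m||n|) = -87/(12.04·7.616) ≈ -0.9487
θ = arccos(-0.9487) ≈ 161.6°

161.6°


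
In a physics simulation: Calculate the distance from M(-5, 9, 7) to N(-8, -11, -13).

d = √[(x₂-x₁)² + (y₂-y₁)² + (z₂-z₁)²]
  = √[(-3)² + (-20)² + (-20)²]
  = √[9 + 400 + 400]
  = √809
  ≈ 28.44

28.44


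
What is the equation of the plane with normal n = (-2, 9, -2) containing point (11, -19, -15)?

The plane through P with normal n = (a, b, c) satisfies n·(r - P) = 0,
i.e. ax + by + cz = a·x₀ + b·y₀ + c·z₀.
d = (-2)·11 + 9·(-19) + (-2)·(-15)
  = -22 - 171 + 30
  = -163
Equation: -2x + 9y - 2z = -163

-2x + 9y - 2z = -163


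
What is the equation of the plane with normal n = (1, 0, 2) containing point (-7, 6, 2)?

The plane through P with normal n = (a, b, c) satisfies n·(r - P) = 0,
i.e. ax + by + cz = a·x₀ + b·y₀ + c·z₀.
d = 1·(-7) + 0·6 + 2·2
  = -7 + 0 + 4
  = -3
Equation: x + 2z = -3

x + 2z = -3


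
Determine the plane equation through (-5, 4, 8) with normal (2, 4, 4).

The plane through P with normal n = (a, b, c) satisfies n·(r - P) = 0,
i.e. ax + by + cz = a·x₀ + b·y₀ + c·z₀.
d = 2·(-5) + 4·4 + 4·8
  = -10 + 16 + 32
  = 38
Equation: 2x + 4y + 4z = 38

2x + 4y + 4z = 38


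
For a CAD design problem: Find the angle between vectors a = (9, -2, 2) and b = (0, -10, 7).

a·b = 9·0 + (-2)·(-10) + 2·7 = 0 + 20 + 14 = 34
|a| = √(9² + (-2)² + 2²) = √89 ≈ 9.434
|b| = √(0² + (-10)² + 7²) = √149 ≈ 12.21
cos θ = (a·b)/(|a||b|) = 34/(9.434·12.21) ≈ 0.2953
θ = arccos(0.2953) ≈ 72.83°

72.83°


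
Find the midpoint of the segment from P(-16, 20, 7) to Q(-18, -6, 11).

M = ((x₁+x₂)/2, (y₁+y₂)/2, (z₁+z₂)/2)
  = ((-16 - 18)/2, (20 - 6)/2, (7 + 11)/2)
  = (-34/2, 14/2, 18/2)
  = (-17, 7, 9)

(-17, 7, 9)


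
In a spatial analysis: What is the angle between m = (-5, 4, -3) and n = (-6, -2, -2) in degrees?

m·n = (-5)·(-6) + 4·(-2) + (-3)·(-2) = 30 - 8 + 6 = 28
|m| = √((-5)² + 4² + (-3)²) = √50 ≈ 7.071
|n| = √((-6)² + (-2)² + (-2)²) = √44 ≈ 6.633
cos θ = (m·n)/(|m||n|) = 28/(7.071·6.633) ≈ 0.597
θ = arccos(0.597) ≈ 53.35°

53.35°


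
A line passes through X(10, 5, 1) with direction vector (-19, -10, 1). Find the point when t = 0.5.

P(t) = X + t·d
  = (10 + (-19)·0.5, 5 + (-10)·0.5, 1 + 1·0.5)
  = (10 - 9.5, 5 - 5, 1 + 0.5)
  = (0.5, 0, 1.5)

(0.5, 0, 1.5)


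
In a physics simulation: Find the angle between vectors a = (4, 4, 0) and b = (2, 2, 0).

a·b = 4·2 + 4·2 + 0·0 = 8 + 8 + 0 = 16
|a| = √(4² + 4² + 0²) = √32 ≈ 5.657
|b| = √(2² + 2² + 0²) = √8 ≈ 2.828
cos θ = (a·b)/(|a||b|) = 16/(5.657·2.828) ≈ 1
θ = arccos(1) ≈ 0°

0°


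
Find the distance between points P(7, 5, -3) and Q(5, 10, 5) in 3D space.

d = √[(x₂-x₁)² + (y₂-y₁)² + (z₂-z₁)²]
  = √[(-2)² + 5² + 8²]
  = √[4 + 25 + 64]
  = √93
  ≈ 9.644

9.644


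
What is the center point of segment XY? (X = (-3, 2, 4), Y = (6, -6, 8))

M = ((x₁+x₂)/2, (y₁+y₂)/2, (z₁+z₂)/2)
  = ((-3 + 6)/2, (2 - 6)/2, (4 + 8)/2)
  = (3/2, -4/2, 12/2)
  = (1.5, -2, 6)

(1.5, -2, 6)


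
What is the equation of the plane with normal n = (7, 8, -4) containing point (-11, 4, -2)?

The plane through P with normal n = (a, b, c) satisfies n·(r - P) = 0,
i.e. ax + by + cz = a·x₀ + b·y₀ + c·z₀.
d = 7·(-11) + 8·4 + (-4)·(-2)
  = -77 + 32 + 8
  = -37
Equation: 7x + 8y - 4z = -37

7x + 8y - 4z = -37


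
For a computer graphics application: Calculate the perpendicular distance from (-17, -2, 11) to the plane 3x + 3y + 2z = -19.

distance = |a·x₀ + b·y₀ + c·z₀ - d| / √(a² + b² + c²)
  = |3·(-17) + 3·(-2) + 2·11 - (-19)| / √(3² + 3² + 2²)
  = |-51 - 6 + 22 + 19| / √(9 + 9 + 4)
  = |-16| / √22
  = 16 / 4.69
  ≈ 3.411

3.411


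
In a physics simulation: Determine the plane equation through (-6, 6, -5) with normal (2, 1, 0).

The plane through P with normal n = (a, b, c) satisfies n·(r - P) = 0,
i.e. ax + by + cz = a·x₀ + b·y₀ + c·z₀.
d = 2·(-6) + 1·6 + 0·(-5)
  = -12 + 6 + 0
  = -6
Equation: 2x + y = -6

2x + y = -6


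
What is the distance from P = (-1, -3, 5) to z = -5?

distance = |a·x₀ + b·y₀ + c·z₀ - d| / √(a² + b² + c²)
  = |0·(-1) + 0·(-3) + 1·5 - (-5)| / √(0² + 0² + 1²)
  = |0 + 0 + 5 + 5| / √(0 + 0 + 1)
  = |10| / √1
  = 10 / 1
  ≈ 10

10


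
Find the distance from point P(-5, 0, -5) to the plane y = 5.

distance = |a·x₀ + b·y₀ + c·z₀ - d| / √(a² + b² + c²)
  = |0·(-5) + 1·0 + 0·(-5) - 5| / √(0² + 1² + 0²)
  = |0 + 0 + 0 - 5| / √(0 + 1 + 0)
  = |-5| / √1
  = 5 / 1
  ≈ 5

5


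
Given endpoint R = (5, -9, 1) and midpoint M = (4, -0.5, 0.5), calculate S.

S = 2M - R
  = (2·4 - 5, 2·(-0.5) - (-9), 2·0.5 - 1)
  = (8 - 5, -1 + 9, 1 - 1)
  = (3, 8, 0)

(3, 8, 0)


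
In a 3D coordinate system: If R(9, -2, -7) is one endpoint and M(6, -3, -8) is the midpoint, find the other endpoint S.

S = 2M - R
  = (2·6 - 9, 2·(-3) - (-2), 2·(-8) - (-7))
  = (12 - 9, -6 + 2, -16 + 7)
  = (3, -4, -9)

(3, -4, -9)


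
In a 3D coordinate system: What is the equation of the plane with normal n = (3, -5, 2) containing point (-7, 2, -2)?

The plane through P with normal n = (a, b, c) satisfies n·(r - P) = 0,
i.e. ax + by + cz = a·x₀ + b·y₀ + c·z₀.
d = 3·(-7) + (-5)·2 + 2·(-2)
  = -21 - 10 - 4
  = -35
Equation: 3x - 5y + 2z = -35

3x - 5y + 2z = -35


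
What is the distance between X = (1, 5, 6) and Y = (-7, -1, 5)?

d = √[(x₂-x₁)² + (y₂-y₁)² + (z₂-z₁)²]
  = √[(-8)² + (-6)² + (-1)²]
  = √[64 + 36 + 1]
  = √101
  ≈ 10.05

10.05


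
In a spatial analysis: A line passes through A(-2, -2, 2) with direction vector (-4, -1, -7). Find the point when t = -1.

P(t) = A + t·d
  = (-2 + (-4)·(-1), -2 + (-1)·(-1), 2 + (-7)·(-1))
  = (-2 + 4, -2 + 1, 2 + 7)
  = (2, -1, 9)

(2, -1, 9)


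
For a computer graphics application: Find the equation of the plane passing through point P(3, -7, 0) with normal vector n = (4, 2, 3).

The plane through P with normal n = (a, b, c) satisfies n·(r - P) = 0,
i.e. ax + by + cz = a·x₀ + b·y₀ + c·z₀.
d = 4·3 + 2·(-7) + 3·0
  = 12 - 14 + 0
  = -2
Equation: 4x + 2y + 3z = -2

4x + 2y + 3z = -2


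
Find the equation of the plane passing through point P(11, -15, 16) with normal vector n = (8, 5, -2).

The plane through P with normal n = (a, b, c) satisfies n·(r - P) = 0,
i.e. ax + by + cz = a·x₀ + b·y₀ + c·z₀.
d = 8·11 + 5·(-15) + (-2)·16
  = 88 - 75 - 32
  = -19
Equation: 8x + 5y - 2z = -19

8x + 5y - 2z = -19


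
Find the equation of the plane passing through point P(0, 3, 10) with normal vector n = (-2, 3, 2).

The plane through P with normal n = (a, b, c) satisfies n·(r - P) = 0,
i.e. ax + by + cz = a·x₀ + b·y₀ + c·z₀.
d = (-2)·0 + 3·3 + 2·10
  = 0 + 9 + 20
  = 29
Equation: -2x + 3y + 2z = 29

-2x + 3y + 2z = 29


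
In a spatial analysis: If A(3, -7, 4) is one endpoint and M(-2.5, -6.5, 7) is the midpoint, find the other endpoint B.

B = 2M - A
  = (2·(-2.5) - 3, 2·(-6.5) - (-7), 2·7 - 4)
  = (-5 - 3, -13 + 7, 14 - 4)
  = (-8, -6, 10)

(-8, -6, 10)


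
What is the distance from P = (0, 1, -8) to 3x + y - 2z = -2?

distance = |a·x₀ + b·y₀ + c·z₀ - d| / √(a² + b² + c²)
  = |3·0 + 1·1 + (-2)·(-8) - (-2)| / √(3² + 1² + (-2)²)
  = |0 + 1 + 16 + 2| / √(9 + 1 + 4)
  = |19| / √14
  = 19 / 3.742
  ≈ 5.078

5.078


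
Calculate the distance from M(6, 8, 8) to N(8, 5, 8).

d = √[(x₂-x₁)² + (y₂-y₁)² + (z₂-z₁)²]
  = √[2² + (-3)² + 0²]
  = √[4 + 9 + 0]
  = √13
  ≈ 3.606

3.606


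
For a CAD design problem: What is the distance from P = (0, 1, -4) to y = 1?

distance = |a·x₀ + b·y₀ + c·z₀ - d| / √(a² + b² + c²)
  = |0·0 + 1·1 + 0·(-4) - 1| / √(0² + 1² + 0²)
  = |0 + 1 + 0 - 1| / √(0 + 1 + 0)
  = |0| / √1
  = 0 / 1
  ≈ 0

0


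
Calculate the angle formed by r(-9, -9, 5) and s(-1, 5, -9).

r·s = (-9)·(-1) + (-9)·5 + 5·(-9) = 9 - 45 - 45 = -81
|r| = √((-9)² + (-9)² + 5²) = √187 ≈ 13.67
|s| = √((-1)² + 5² + (-9)²) = √107 ≈ 10.34
cos θ = (r·s)/(|r||s|) = -81/(13.67·10.34) ≈ -0.5726
θ = arccos(-0.5726) ≈ 124.9°

124.9°


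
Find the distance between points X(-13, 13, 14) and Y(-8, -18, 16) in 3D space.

d = √[(x₂-x₁)² + (y₂-y₁)² + (z₂-z₁)²]
  = √[5² + (-31)² + 2²]
  = √[25 + 961 + 4]
  = √990
  ≈ 31.46

31.46


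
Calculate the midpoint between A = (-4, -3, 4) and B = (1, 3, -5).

M = ((x₁+x₂)/2, (y₁+y₂)/2, (z₁+z₂)/2)
  = ((-4 + 1)/2, (-3 + 3)/2, (4 - 5)/2)
  = (-3/2, 0/2, -1/2)
  = (-1.5, 0, -0.5)

(-1.5, 0, -0.5)


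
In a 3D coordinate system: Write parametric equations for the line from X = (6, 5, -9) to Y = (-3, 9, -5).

Direction vector d = Y - X = (-3 - 6, 9 - 5, -5 + 9) = (-9, 4, 4)
Parametric form r = X + t·d:
x = 6 - 9t, y = 5 + 4t, z = -9 + 4t

x = 6 - 9t, y = 5 + 4t, z = -9 + 4t


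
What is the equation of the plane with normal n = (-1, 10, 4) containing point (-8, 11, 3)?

The plane through P with normal n = (a, b, c) satisfies n·(r - P) = 0,
i.e. ax + by + cz = a·x₀ + b·y₀ + c·z₀.
d = (-1)·(-8) + 10·11 + 4·3
  = 8 + 110 + 12
  = 130
Equation: -x + 10y + 4z = 130

-x + 10y + 4z = 130


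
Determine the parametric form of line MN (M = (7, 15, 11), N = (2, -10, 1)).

Direction vector d = N - M = (2 - 7, -10 - 15, 1 - 11) = (-5, -25, -10)
Parametric form r = M + t·d:
x = 7 - 5t, y = 15 - 25t, z = 11 - 10t

x = 7 - 5t, y = 15 - 25t, z = 11 - 10t


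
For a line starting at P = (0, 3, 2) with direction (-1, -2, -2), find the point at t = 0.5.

P(t) = P + t·d
  = (0 + (-1)·0.5, 3 + (-2)·0.5, 2 + (-2)·0.5)
  = (0 - 0.5, 3 - 1, 2 - 1)
  = (-0.5, 2, 1)

(-0.5, 2, 1)


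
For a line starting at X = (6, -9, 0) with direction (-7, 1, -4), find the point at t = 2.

P(t) = X + t·d
  = (6 + (-7)·2, -9 + 1·2, 0 + (-4)·2)
  = (6 - 14, -9 + 2, 0 - 8)
  = (-8, -7, -8)

(-8, -7, -8)


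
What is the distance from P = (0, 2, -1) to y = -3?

distance = |a·x₀ + b·y₀ + c·z₀ - d| / √(a² + b² + c²)
  = |0·0 + 1·2 + 0·(-1) - (-3)| / √(0² + 1² + 0²)
  = |0 + 2 + 0 + 3| / √(0 + 1 + 0)
  = |5| / √1
  = 5 / 1
  ≈ 5

5


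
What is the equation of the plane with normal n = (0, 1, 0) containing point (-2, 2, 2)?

The plane through P with normal n = (a, b, c) satisfies n·(r - P) = 0,
i.e. ax + by + cz = a·x₀ + b·y₀ + c·z₀.
d = 0·(-2) + 1·2 + 0·2
  = 0 + 2 + 0
  = 2
Equation: y = 2

y = 2


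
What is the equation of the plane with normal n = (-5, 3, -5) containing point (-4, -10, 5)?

The plane through P with normal n = (a, b, c) satisfies n·(r - P) = 0,
i.e. ax + by + cz = a·x₀ + b·y₀ + c·z₀.
d = (-5)·(-4) + 3·(-10) + (-5)·5
  = 20 - 30 - 25
  = -35
Equation: -5x + 3y - 5z = -35

-5x + 3y - 5z = -35


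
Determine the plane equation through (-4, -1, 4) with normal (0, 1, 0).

The plane through P with normal n = (a, b, c) satisfies n·(r - P) = 0,
i.e. ax + by + cz = a·x₀ + b·y₀ + c·z₀.
d = 0·(-4) + 1·(-1) + 0·4
  = 0 - 1 + 0
  = -1
Equation: y = -1

y = -1


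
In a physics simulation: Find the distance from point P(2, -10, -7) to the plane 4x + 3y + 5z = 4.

distance = |a·x₀ + b·y₀ + c·z₀ - d| / √(a² + b² + c²)
  = |4·2 + 3·(-10) + 5·(-7) - 4| / √(4² + 3² + 5²)
  = |8 - 30 - 35 - 4| / √(16 + 9 + 25)
  = |-61| / √50
  = 61 / 7.071
  ≈ 8.627

8.627


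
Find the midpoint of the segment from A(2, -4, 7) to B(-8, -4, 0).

M = ((x₁+x₂)/2, (y₁+y₂)/2, (z₁+z₂)/2)
  = ((2 - 8)/2, (-4 - 4)/2, (7 + 0)/2)
  = (-6/2, -8/2, 7/2)
  = (-3, -4, 3.5)

(-3, -4, 3.5)


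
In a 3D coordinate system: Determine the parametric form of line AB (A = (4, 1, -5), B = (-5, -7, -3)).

Direction vector d = B - A = (-5 - 4, -7 - 1, -3 + 5) = (-9, -8, 2)
Parametric form r = A + t·d:
x = 4 - 9t, y = 1 - 8t, z = -5 + 2t

x = 4 - 9t, y = 1 - 8t, z = -5 + 2t


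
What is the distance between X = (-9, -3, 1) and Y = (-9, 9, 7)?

d = √[(x₂-x₁)² + (y₂-y₁)² + (z₂-z₁)²]
  = √[0² + 12² + 6²]
  = √[0 + 144 + 36]
  = √180
  ≈ 13.42

13.42


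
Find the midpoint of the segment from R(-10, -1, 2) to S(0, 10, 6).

M = ((x₁+x₂)/2, (y₁+y₂)/2, (z₁+z₂)/2)
  = ((-10 + 0)/2, (-1 + 10)/2, (2 + 6)/2)
  = (-10/2, 9/2, 8/2)
  = (-5, 4.5, 4)

(-5, 4.5, 4)


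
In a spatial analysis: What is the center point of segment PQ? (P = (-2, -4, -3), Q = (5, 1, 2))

M = ((x₁+x₂)/2, (y₁+y₂)/2, (z₁+z₂)/2)
  = ((-2 + 5)/2, (-4 + 1)/2, (-3 + 2)/2)
  = (3/2, -3/2, -1/2)
  = (1.5, -1.5, -0.5)

(1.5, -1.5, -0.5)


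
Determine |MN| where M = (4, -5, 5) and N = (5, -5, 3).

d = √[(x₂-x₁)² + (y₂-y₁)² + (z₂-z₁)²]
  = √[1² + 0² + (-2)²]
  = √[1 + 0 + 4]
  = √5
  ≈ 2.236

2.236


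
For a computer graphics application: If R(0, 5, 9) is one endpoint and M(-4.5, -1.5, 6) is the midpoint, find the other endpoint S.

S = 2M - R
  = (2·(-4.5) - 0, 2·(-1.5) - 5, 2·6 - 9)
  = (-9 + 0, -3 - 5, 12 - 9)
  = (-9, -8, 3)

(-9, -8, 3)


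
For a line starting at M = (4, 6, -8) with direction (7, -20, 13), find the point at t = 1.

P(t) = M + t·d
  = (4 + 7·1, 6 + (-20)·1, -8 + 13·1)
  = (4 + 7, 6 - 20, -8 + 13)
  = (11, -14, 5)

(11, -14, 5)


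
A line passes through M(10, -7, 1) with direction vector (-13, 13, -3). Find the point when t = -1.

P(t) = M + t·d
  = (10 + (-13)·(-1), -7 + 13·(-1), 1 + (-3)·(-1))
  = (10 + 13, -7 - 13, 1 + 3)
  = (23, -20, 4)

(23, -20, 4)


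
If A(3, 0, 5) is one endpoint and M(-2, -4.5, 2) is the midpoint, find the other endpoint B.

B = 2M - A
  = (2·(-2) - 3, 2·(-4.5) - 0, 2·2 - 5)
  = (-4 - 3, -9 + 0, 4 - 5)
  = (-7, -9, -1)

(-7, -9, -1)


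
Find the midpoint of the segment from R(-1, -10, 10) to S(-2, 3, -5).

M = ((x₁+x₂)/2, (y₁+y₂)/2, (z₁+z₂)/2)
  = ((-1 - 2)/2, (-10 + 3)/2, (10 - 5)/2)
  = (-3/2, -7/2, 5/2)
  = (-1.5, -3.5, 2.5)

(-1.5, -3.5, 2.5)


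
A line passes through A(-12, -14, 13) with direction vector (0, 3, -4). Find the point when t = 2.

P(t) = A + t·d
  = (-12 + 0·2, -14 + 3·2, 13 + (-4)·2)
  = (-12 + 0, -14 + 6, 13 - 8)
  = (-12, -8, 5)

(-12, -8, 5)


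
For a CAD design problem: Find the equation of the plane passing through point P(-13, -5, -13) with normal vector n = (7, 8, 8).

The plane through P with normal n = (a, b, c) satisfies n·(r - P) = 0,
i.e. ax + by + cz = a·x₀ + b·y₀ + c·z₀.
d = 7·(-13) + 8·(-5) + 8·(-13)
  = -91 - 40 - 104
  = -235
Equation: 7x + 8y + 8z = -235

7x + 8y + 8z = -235


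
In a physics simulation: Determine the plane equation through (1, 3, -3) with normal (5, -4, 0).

The plane through P with normal n = (a, b, c) satisfies n·(r - P) = 0,
i.e. ax + by + cz = a·x₀ + b·y₀ + c·z₀.
d = 5·1 + (-4)·3 + 0·(-3)
  = 5 - 12 + 0
  = -7
Equation: 5x - 4y = -7

5x - 4y = -7
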